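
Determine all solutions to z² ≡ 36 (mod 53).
The square roots of 36 mod 53 are 47 and 6. Verify: 47² = 2209 ≡ 36 (mod 53)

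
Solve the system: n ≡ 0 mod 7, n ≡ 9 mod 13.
M = 7 × 13 = 91. M₁ = 13, y₁ ≡ 6 mod 7. M₂ = 7, y₂ ≡ 2 mod 13. n = 0×13×6 + 9×7×2 ≡ 35 mod 91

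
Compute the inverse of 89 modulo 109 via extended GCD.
Extended GCD: 89(49) + 109(-40) = 1. So 89^(-1) ≡ 49 mod 109. Verify: 89 × 49 = 4361 ≡ 1 mod 109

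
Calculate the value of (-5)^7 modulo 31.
By repeated squaring mod 31: (-5)^{1}≡26, (-5)^{2}≡25, (-5)^{4}≡5. Then (-5)^{7} = (-5)^{4+2+1} ≡ 5 × 25 × 26 ≡ 26 mod 31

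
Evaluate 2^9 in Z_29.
By repeated squaring (mod 29): 2^{1}≡2, 2^{2}≡4, 2^{4}≡16, 2^{8}≡24. Then 2^{9} = 2^{8+1} ≡ 24 × 2 ≡ 19 (mod 29)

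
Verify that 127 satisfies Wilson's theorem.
(126)! mod 127 = 126. Since this equals -1 (mod 127), Wilson confirms 127 is prime.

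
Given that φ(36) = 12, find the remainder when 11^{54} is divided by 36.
By Euler: 11^{12} ≡ 1 (mod 36) since gcd(11, 36) = 1. 54 = 4×12 + 6. So 11^{54} ≡ 11^{6} ≡ 1 (mod 36)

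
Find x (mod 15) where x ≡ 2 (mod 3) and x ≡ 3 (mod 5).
M = 3 × 5 = 15. M₁ = 5, y₁ ≡ 2 (mod 3). M₂ = 3, y₂ ≡ 2 (mod 5). x = 2×5×2 + 3×3×2 ≡ 8 (mod 15)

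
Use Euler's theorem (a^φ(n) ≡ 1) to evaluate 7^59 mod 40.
By Euler: 7^{16} ≡ 1 (mod 40) since gcd(7, 40) = 1. 59 = 3×16 + 11. So 7^{59} ≡ 7^{11} ≡ 23 (mod 40)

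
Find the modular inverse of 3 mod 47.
Since 47 is prime, by Fermat 3^(-1) ≡ 3^{45} ≡ 16 mod 47. Verify: 3 × 16 = 48 ≡ 1 mod 47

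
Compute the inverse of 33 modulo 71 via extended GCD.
Extended GCD: 33(28) + 71(-13) = 1. So 33^(-1) ≡ 28 mod 71. Verify: 33 × 28 = 924 ≡ 1 mod 71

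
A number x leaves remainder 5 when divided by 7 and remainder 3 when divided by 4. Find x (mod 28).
M = 7 × 4 = 28. M₁ = 4, y₁ ≡ 2 (mod 7). M₂ = 7, y₂ ≡ 3 (mod 4). x = 5×4×2 + 3×7×3 ≡ 19 (mod 28)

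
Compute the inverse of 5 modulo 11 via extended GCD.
Extended GCD: 5(-2) + 11(1) = 1. So 5^(-1) ≡ -2 ≡ 9 mod 11. Verify: 5 × 9 = 45 ≡ 1 mod 11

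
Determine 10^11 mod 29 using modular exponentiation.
By repeated squaring mod 29: 10^{1}≡10, 10^{2}≡13, 10^{4}≡24, 10^{8}≡25. Then 10^{11} = 10^{8+2+1} ≡ 25 × 13 × 10 ≡ 2 mod 29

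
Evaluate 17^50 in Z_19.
Using Fermat: 17^{18} ≡ 1 mod 19. 50 ≡ 14 mod 18. So 17^{50} ≡ 17^{14} ≡ 6 mod 19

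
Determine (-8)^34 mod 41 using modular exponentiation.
By repeated squaring mod 41: (-8)^{1}≡33, (-8)^{2}≡23, (-8)^{4}≡37, (-8)^{8}≡16, (-8)^{16}≡10, (-8)^{32}≡18. Then (-8)^{34} = (-8)^{32+2} ≡ 18 × 23 ≡ 4 mod 41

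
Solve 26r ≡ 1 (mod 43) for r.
Since 43 is prime, by Fermat 26^(-1) ≡ 26^{41} ≡ 5 (mod 43). Verify: 26 × 5 = 130 ≡ 1 (mod 43)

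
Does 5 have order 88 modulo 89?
5^{44} ≡ 1 mod 89 and 44 < 88, so ord_89(5) = 44 ≠ 88 and 5 is not a primitive root.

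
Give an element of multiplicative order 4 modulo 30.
7 has order 4 mod 30 since 7^{4} ≡ 1 mod 30 and no smaller power works.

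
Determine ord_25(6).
Powers of 6 mod 25: 6^1≡6, 6^2≡11, 6^3≡16, 6^4≡21, 6^5≡1. ord_25(6) = 5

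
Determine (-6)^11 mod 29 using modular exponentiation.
By repeated squaring mod 29: (-6)^{1}≡23, (-6)^{2}≡7, (-6)^{4}≡20, (-6)^{8}≡23. Then (-6)^{11} = (-6)^{8+2+1} ≡ 23 × 7 × 23 ≡ 20 mod 29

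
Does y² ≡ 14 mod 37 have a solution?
By Euler's criterion: 14^{18} ≡ 36 mod 37. Since this equals -1 (≡ 36), 14 is not a QR.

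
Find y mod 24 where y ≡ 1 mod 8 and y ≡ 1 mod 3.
M = 8 × 3 = 24. M₁ = 3, y₁ ≡ 3 mod 8. M₂ = 8, y₂ ≡ 2 mod 3. y = 1×3×3 + 1×8×2 ≡ 1 mod 24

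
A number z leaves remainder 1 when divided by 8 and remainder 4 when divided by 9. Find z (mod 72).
M = 8 × 9 = 72. M₁ = 9, y₁ ≡ 1 (mod 8). M₂ = 8, y₂ ≡ 8 (mod 9). z = 1×9×1 + 4×8×8 ≡ 49 (mod 72)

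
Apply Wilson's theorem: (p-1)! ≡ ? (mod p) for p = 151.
By Wilson's theorem, (150)! ≡ -1 ≡ 150 (mod 151)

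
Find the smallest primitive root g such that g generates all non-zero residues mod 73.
g = 5. For each prime q|72: 5^{36}≡72, 5^{24}≡8, none ≡ 1, so ord_73(5) = 72 and 5 is a primitive root.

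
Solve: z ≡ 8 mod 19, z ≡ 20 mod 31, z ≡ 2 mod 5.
M = 19 × 31 × 5 = 2945. M₁ = 155, y₁ ≡ 13 mod 19. M₂ = 95, y₂ ≡ 16 mod 31. M₃ = 589, y₃ ≡ 4 mod 5. z = 8×155×13 + 20×95×16 + 2×589×4 ≡ 1167 mod 2945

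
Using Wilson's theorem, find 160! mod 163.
(162)! = (160)! × (161) × (162) ≡ -1 mod 163. So (160)! ≡ -1 × [(162)(161)]^(-1) ≡ 81 mod 163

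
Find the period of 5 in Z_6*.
Powers of 5 mod 6: 5^1≡5, 5^2≡1. Order = 2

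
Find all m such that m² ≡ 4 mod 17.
The square roots of 4 mod 17 are 2 and 15. Verify: 2² = 4 ≡ 4 mod 17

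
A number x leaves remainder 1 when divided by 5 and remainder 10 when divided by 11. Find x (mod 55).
M = 5 × 11 = 55. M₁ = 11, y₁ ≡ 1 (mod 5). M₂ = 5, y₂ ≡ 9 (mod 11). x = 1×11×1 + 10×5×9 ≡ 21 (mod 55)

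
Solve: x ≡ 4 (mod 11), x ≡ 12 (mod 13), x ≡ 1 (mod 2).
M = 11 × 13 × 2 = 286. M₁ = 26, y₁ ≡ 3 (mod 11). M₂ = 22, y₂ ≡ 3 (mod 13). M₃ = 143, y₃ ≡ 1 (mod 2). x = 4×26×3 + 12×22×3 + 1×143×1 ≡ 103 (mod 286)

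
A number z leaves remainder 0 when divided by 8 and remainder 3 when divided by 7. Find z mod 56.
M = 8 × 7 = 56. M₁ = 7, y₁ ≡ 7 mod 8. M₂ = 8, y₂ ≡ 1 mod 7. z = 0×7×7 + 3×8×1 ≡ 24 mod 56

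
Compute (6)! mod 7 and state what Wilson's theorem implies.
(6)! mod 7 = 6. Since this equals -1 mod 7, Wilson confirms 7 is prime.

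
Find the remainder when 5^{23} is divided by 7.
By Fermat: 5^{6} ≡ 1 (mod 7). 23 = 3×6 + 5. So 5^{23} ≡ 5^{5} ≡ 3 (mod 7)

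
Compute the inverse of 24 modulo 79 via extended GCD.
Extended GCD: 24(-23) + 79(7) = 1. So 24^(-1) ≡ -23 ≡ 56 mod 79. Verify: 24 × 56 = 1344 ≡ 1 mod 79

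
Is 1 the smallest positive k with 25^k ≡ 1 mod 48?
Powers of 25 mod 48: 25^1≡25, 25^2≡1. 25^1≡25≢1, so ord ≠ 1. No, the actual order is 2.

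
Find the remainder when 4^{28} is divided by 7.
By Fermat: 4^{6} ≡ 1 mod 7. 28 = 4×6 + 4. So 4^{28} ≡ 4^{4} ≡ 4 mod 7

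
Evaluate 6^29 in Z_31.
By repeated squaring (mod 31): 6^{1}≡6, 6^{2}≡5, 6^{4}≡25, 6^{8}≡5, 6^{16}≡25. Then 6^{29} = 6^{16+8+4+1} ≡ 25 × 5 × 25 × 6 ≡ 26 (mod 31)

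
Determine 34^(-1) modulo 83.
Since 83 is prime, by Fermat 34^(-1) ≡ 34^{81} ≡ 22 (mod 83). Verify: 34 × 22 = 748 ≡ 1 (mod 83)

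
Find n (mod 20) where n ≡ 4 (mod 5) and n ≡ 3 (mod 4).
M = 5 × 4 = 20. M₁ = 4, y₁ ≡ 4 (mod 5). M₂ = 5, y₂ ≡ 1 (mod 4). n = 4×4×4 + 3×5×1 ≡ 19 (mod 20)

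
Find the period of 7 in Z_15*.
Powers of 7 mod 15: 7^1≡7, 7^2≡4, 7^3≡13, 7^4≡1. Order = 4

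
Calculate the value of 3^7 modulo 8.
By repeated squaring mod 8: 3^{1}≡3, 3^{2}≡1, 3^{4}≡1. Then 3^{7} = 3^{4+2+1} ≡ 1 × 1 × 3 ≡ 3 mod 8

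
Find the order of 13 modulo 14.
Powers of 13 mod 14: 13^1≡13, 13^2≡1. ord_14(13) = 2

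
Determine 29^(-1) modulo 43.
Since 43 is prime, by Fermat 29^(-1) ≡ 29^{41} ≡ 3 (mod 43). Verify: 29 × 3 = 87 ≡ 1 (mod 43)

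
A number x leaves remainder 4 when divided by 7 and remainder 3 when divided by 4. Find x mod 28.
M = 7 × 4 = 28. M₁ = 4, y₁ ≡ 2 mod 7. M₂ = 7, y₂ ≡ 3 mod 4. x = 4×4×2 + 3×7×3 ≡ 11 mod 28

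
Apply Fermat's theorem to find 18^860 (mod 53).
By Fermat: 18^{52} ≡ 1 (mod 53). 860 ≡ 28 (mod 52). So 18^{860} ≡ 18^{28} ≡ 47 (mod 53)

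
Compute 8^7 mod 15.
By repeated squaring (mod 15): 8^{1}≡8, 8^{2}≡4, 8^{4}≡1. Then 8^{7} = 8^{4+2+1} ≡ 1 × 4 × 8 ≡ 2 (mod 15)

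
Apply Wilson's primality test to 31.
(30)! mod 31 = 30. Since 30 ≡ -1 mod 31, 31 is prime.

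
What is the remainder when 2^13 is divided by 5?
Using Fermat: 2^{4} ≡ 1 (mod 5). 13 ≡ 1 (mod 4). So 2^{13} ≡ 2^{1} ≡ 2 (mod 5)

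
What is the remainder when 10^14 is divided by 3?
Using Fermat: 10^{2} ≡ 1 (mod 3). 14 ≡ 0 (mod 2). So 10^{14} ≡ 10^{0} ≡ 1 (mod 3)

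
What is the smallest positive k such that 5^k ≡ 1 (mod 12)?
Powers of 5 mod 12: 5^1≡5, 5^2≡1. ord_12(5) = 2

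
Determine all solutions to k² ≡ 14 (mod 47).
The square roots of 14 mod 47 are 25 and 22. Verify: 25² = 625 ≡ 14 (mod 47)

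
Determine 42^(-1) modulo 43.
Since 43 is prime, by Fermat 42^(-1) ≡ 42^{41} ≡ 42 (mod 43). Verify: 42 × 42 = 1764 ≡ 1 (mod 43)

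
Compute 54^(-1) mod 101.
Since 101 is prime, by Fermat 54^(-1) ≡ 54^{99} ≡ 58 mod 101. Verify: 54 × 58 = 3132 ≡ 1 mod 101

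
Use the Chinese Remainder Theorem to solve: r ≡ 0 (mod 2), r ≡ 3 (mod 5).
M = 2 × 5 = 10. M₁ = 5, y₁ ≡ 1 (mod 2). M₂ = 2, y₂ ≡ 3 (mod 5). r = 0×5×1 + 3×2×3 ≡ 8 (mod 10)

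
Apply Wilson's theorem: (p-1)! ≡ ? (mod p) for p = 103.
By Wilson's theorem, (102)! ≡ -1 ≡ 102 mod 103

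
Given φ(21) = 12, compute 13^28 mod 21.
By Euler: 13^{12} ≡ 1 mod 21 since gcd(13, 21) = 1. 28 = 2×12 + 4. So 13^{28} ≡ 13^{4} ≡ 1 mod 21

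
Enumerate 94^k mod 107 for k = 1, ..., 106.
94^1, 94^2, ..., 94^{106} mod 107: [94, 62, 50, 99, 104, 39, 28, 64, 24, 9, 97, 23, 22, 35, 80, 30, 38, 41, 2, 81, 17, 100, 91, 101, 78, 56, 21, 48, 18, 87, 46, 44, 70, 53, 60, 76, 82, 4, 55, 34, 93, 75, 95, 49, 5, 42, 96, 36, 67, 92, 88, 33, 106, 13, 45, 57, 8, 3, 68, 79, 43, 83, 98, 10, 84, 85, 72, 27, 77, 69, 66, 105, 26, 90, 7, 16, 6, 29, 51, 86, 59, 89, 20, 61, 63, 37, 54, 47, 31, 25, 103, 52, 73, 14, 32, 12, 58, 102, 65, 11, 71, 40, 15, 19, 74, 1]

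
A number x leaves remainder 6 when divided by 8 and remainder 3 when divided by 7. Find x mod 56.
M = 8 × 7 = 56. M₁ = 7, y₁ ≡ 7 mod 8. M₂ = 8, y₂ ≡ 1 mod 7. x = 6×7×7 + 3×8×1 ≡ 38 mod 56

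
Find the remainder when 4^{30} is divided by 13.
By Fermat: 4^{12} ≡ 1 mod 13. 30 = 2×12 + 6. So 4^{30} ≡ 4^{6} ≡ 1 mod 13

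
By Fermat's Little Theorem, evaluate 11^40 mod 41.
By Fermat's Little Theorem, 11^{40} ≡ 1 (mod 41) since 41 is prime and gcd(11, 41) = 1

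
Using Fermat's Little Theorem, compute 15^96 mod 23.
By Fermat: 15^{22} ≡ 1 mod 23. 96 = 4×22 + 8. So 15^{96} ≡ 15^{8} ≡ 4 mod 23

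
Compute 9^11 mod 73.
By repeated squaring mod 73: 9^{1}≡9, 9^{2}≡8, 9^{4}≡64, 9^{8}≡8. Then 9^{11} = 9^{8+2+1} ≡ 8 × 8 × 9 ≡ 65 mod 73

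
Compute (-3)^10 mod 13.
By repeated squaring mod 13: (-3)^{1}≡10, (-3)^{2}≡9, (-3)^{4}≡3, (-3)^{8}≡9. Then (-3)^{10} = (-3)^{8+2} ≡ 9 × 9 ≡ 3 mod 13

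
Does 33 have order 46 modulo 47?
ord_47(33) divides 46. For each prime q|46: 33^{23}≡46, 33^{2}≡8, none ≡ 1. So 33 has order 46 and is a primitive root mod 47.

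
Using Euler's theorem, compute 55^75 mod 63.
By Euler: 55^{36} ≡ 1 mod 63 since gcd(55, 63) = 1. 75 = 2×36 + 3. So 55^{75} ≡ 55^{3} ≡ 55 mod 63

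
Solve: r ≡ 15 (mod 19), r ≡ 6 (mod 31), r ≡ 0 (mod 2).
M = 19 × 31 × 2 = 1178. M₁ = 62, y₁ ≡ 4 (mod 19). M₂ = 38, y₂ ≡ 9 (mod 31). M₃ = 589, y₃ ≡ 1 (mod 2). r = 15×62×4 + 6×38×9 + 0×589×1 ≡ 1060 (mod 1178)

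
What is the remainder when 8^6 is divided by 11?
By repeated squaring (mod 11): 8^{1}≡8, 8^{2}≡9, 8^{4}≡4. Then 8^{6} = 8^{4+2} ≡ 4 × 9 ≡ 3 (mod 11)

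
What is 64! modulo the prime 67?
(66)! = (64)! × (65) × (66) ≡ -1 (mod 67). So (64)! ≡ -1 × [(66)(65)]^(-1) ≡ 33 (mod 67)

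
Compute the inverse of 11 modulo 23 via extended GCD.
Extended GCD: 11(-2) + 23(1) = 1. So 11^(-1) ≡ -2 ≡ 21 mod 23. Verify: 11 × 21 = 231 ≡ 1 mod 23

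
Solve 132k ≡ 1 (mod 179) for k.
Since 179 is prime, by Fermat 132^(-1) ≡ 132^{177} ≡ 99 (mod 179). Verify: 132 × 99 = 13068 ≡ 1 (mod 179)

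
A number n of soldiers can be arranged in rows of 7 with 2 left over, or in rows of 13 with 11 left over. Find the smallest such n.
M = 7 × 13 = 91. M₁ = 13, y₁ ≡ 6 (mod 7). M₂ = 7, y₂ ≡ 2 (mod 13). n = 2×13×6 + 11×7×2 ≡ 37 (mod 91)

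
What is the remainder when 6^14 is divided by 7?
Using Fermat: 6^{6} ≡ 1 (mod 7). 14 ≡ 2 (mod 6). So 6^{14} ≡ 6^{2} ≡ 1 (mod 7)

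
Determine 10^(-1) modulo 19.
Since 19 is prime, by Fermat 10^(-1) ≡ 10^{17} ≡ 2 mod 19. Verify: 10 × 2 = 20 ≡ 1 mod 19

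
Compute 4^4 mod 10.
4^{4} = 256 ≡ 6 (mod 10)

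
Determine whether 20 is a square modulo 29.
By Euler's criterion: 20^{14} ≡ 1 mod 29. Since this equals 1, 20 is a QR.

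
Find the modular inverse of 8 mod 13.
Since 13 is prime, by Fermat 8^(-1) ≡ 8^{11} ≡ 5 mod 13. Verify: 8 × 5 = 40 ≡ 1 mod 13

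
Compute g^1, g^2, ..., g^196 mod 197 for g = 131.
131^1, 131^2, ..., 131^{196} mod 197: [131, 22, 124, 90, 167, 10, 128, 23, 58, 112, 94, 100, 98, 33, 186, 135, 152, 15, 192, 133, 87, 168, 141, 150, 147, 148, 82, 104, 31, 121, 91, 101, 32, 55, 113, 28, 122, 25, 123, 156, 145, 83, 38, 53, 48, 181, 71, 42, 183, 136, 86, 37, 119, 26, 57, 178, 72, 173, 8, 63, 176, 7, 129, 154, 80, 39, 184, 70, 108, 161, 12, 193, 67, 109, 95, 34, 120, 157, 79, 105, 162, 143, 18, 191, 2, 65, 44, 51, 180, 137, 20, 59, 46, 116, 27, 188, 3, 196, 66, 175, 73, 107, 30, 187, 69, 174, 139, 85, 103, 97, 99, 164, 11, 62, 45, 182, 5, 64, 110, 29, 56, 47, 50, 49, 115, 93, 166, 76, 106, 96, 165, 142, 84, 169, 75, 172, 74, 41, 52, 114, 159, 144, 149, 16, 126, 155, 14, 61, 111, 160, 78, 171, 140, 19, 125, 24, 189, 134, 21, 190, 68, 43, 117, 158, 13, 127, 89, 36, 185, 4, 130, 88, 102, 163, 77, 40, 118, 92, 35, 54, 179, 6, 195, 132, 153, 146, 17, 60, 177, 138, 151, 81, 170, 9, 194, 1]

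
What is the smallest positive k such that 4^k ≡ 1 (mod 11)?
Powers of 4 mod 11: 4^1≡4, 4^2≡5, 4^3≡9, 4^4≡3, 4^5≡1. ord_11(4) = 5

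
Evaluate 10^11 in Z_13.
By repeated squaring (mod 13): 10^{1}≡10, 10^{2}≡9, 10^{4}≡3, 10^{8}≡9. Then 10^{11} = 10^{8+2+1} ≡ 9 × 9 × 10 ≡ 4 (mod 13)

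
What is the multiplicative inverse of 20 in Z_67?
Since 67 is prime, by Fermat 20^(-1) ≡ 20^{65} ≡ 57 (mod 67). Verify: 20 × 57 = 1140 ≡ 1 (mod 67)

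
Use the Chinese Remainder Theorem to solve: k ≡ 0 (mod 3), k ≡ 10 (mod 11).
M = 3 × 11 = 33. M₁ = 11, y₁ ≡ 2 (mod 3). M₂ = 3, y₂ ≡ 4 (mod 11). k = 0×11×2 + 10×3×4 ≡ 21 (mod 33)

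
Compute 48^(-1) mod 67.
Since 67 is prime, by Fermat 48^(-1) ≡ 48^{65} ≡ 7 mod 67. Verify: 48 × 7 = 336 ≡ 1 mod 67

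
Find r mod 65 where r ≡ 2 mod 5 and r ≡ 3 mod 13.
M = 5 × 13 = 65. M₁ = 13, y₁ ≡ 2 mod 5. M₂ = 5, y₂ ≡ 8 mod 13. r = 2×13×2 + 3×5×8 ≡ 42 mod 65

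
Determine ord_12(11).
Powers of 11 mod 12: 11^1≡11, 11^2≡1. So the order of 11 is 2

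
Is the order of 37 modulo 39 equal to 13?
Powers of 37 mod 39: 37^1≡37, 37^2≡4, 37^3≡31, 37^4≡16, 37^5≡7, 37^6≡25, 37^7≡28, 37^8≡22, 37^9≡34, 37^10≡10, 37^11≡19, 37^12≡1. Already 37^12≡1, so the order is 12 < 13. No, the actual order is 12.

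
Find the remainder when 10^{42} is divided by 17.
By Fermat: 10^{16} ≡ 1 mod 17. 42 = 2×16 + 10. So 10^{42} ≡ 10^{10} ≡ 2 mod 17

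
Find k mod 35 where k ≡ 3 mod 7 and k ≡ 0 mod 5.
M = 7 × 5 = 35. M₁ = 5, y₁ ≡ 3 mod 7. M₂ = 7, y₂ ≡ 3 mod 5. k = 3×5×3 + 0×7×3 ≡ 10 mod 35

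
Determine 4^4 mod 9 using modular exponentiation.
4^{4} = 256 ≡ 4 mod 9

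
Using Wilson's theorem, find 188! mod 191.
(190)! = (188)! × (189) × (190) ≡ -1 mod 191. So (188)! ≡ -1 × [(190)(189)]^(-1) ≡ 95 mod 191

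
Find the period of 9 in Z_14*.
Powers of 9 mod 14: 9^1≡9, 9^2≡11, 9^3≡1. ord_14(9) = 3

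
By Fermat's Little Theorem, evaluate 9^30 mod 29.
By Fermat: 9^{28} ≡ 1 (mod 29). So 9^{30} = 9^{28} · 9^{2} ≡ 9^{2} ≡ 23 (mod 29)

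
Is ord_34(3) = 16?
Powers of 3 mod 34: 3^1≡3, 3^2≡9, 3^3≡27, 3^4≡13, 3^5≡5, 3^6≡15, 3^7≡11, 3^8≡33, 3^9≡31, 3^10≡25, 3^11≡7, 3^12≡21, 3^13≡29, 3^14≡19, 3^15≡23, 3^16≡1. First k with 3^k≡1 is k=16. Yes, ord_34(3) = 16.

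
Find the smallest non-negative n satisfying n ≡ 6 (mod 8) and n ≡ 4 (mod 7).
M = 8 × 7 = 56. M₁ = 7, y₁ ≡ 7 (mod 8). M₂ = 8, y₂ ≡ 1 (mod 7). n = 6×7×7 + 4×8×1 ≡ 46 (mod 56)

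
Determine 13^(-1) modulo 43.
Since 43 is prime, by Fermat 13^(-1) ≡ 13^{41} ≡ 10 (mod 43). Verify: 13 × 10 = 130 ≡ 1 (mod 43)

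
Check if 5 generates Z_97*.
ord_97(5) divides 96. For each prime q|96: 5^{48}≡96, 5^{32}≡35, none ≡ 1. So 5 has order 96 and is a primitive root mod 97.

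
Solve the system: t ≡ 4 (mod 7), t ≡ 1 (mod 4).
M = 7 × 4 = 28. M₁ = 4, y₁ ≡ 2 (mod 7). M₂ = 7, y₂ ≡ 3 (mod 4). t = 4×4×2 + 1×7×3 ≡ 25 (mod 28)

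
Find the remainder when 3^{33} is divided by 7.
By Fermat: 3^{6} ≡ 1 (mod 7). 33 = 5×6 + 3. So 3^{33} ≡ 3^{3} ≡ 6 (mod 7)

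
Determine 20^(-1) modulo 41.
Since 41 is prime, by Fermat 20^(-1) ≡ 20^{39} ≡ 39 mod 41. Verify: 20 × 39 = 780 ≡ 1 mod 41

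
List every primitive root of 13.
There are φ(12) = 4 primitive roots mod 13: {2, 6, 7, 11}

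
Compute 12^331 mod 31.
Using Fermat: 12^{30} ≡ 1 (mod 31). 331 ≡ 1 (mod 30). So 12^{331} ≡ 12^{1} ≡ 12 (mod 31)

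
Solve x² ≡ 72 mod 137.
The square roots of 72 mod 137 are 88 and 49. Verify: 88² = 7744 ≡ 72 mod 137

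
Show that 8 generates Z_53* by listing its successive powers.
8^1, 8^2, ..., 8^{52} mod 53: [8, 11, 35, 15, 14, 6, 48, 13, 51, 37, 31, 36, 23, 25, 41, 10, 27, 4, 32, 44, 34, 7, 3, 24, 33, 52, 45, 42, 18, 38, 39, 47, 5, 40, 2, 16, 22, 17, 30, 28, 12, 43, 26, 49, 21, 9, 19, 46, 50, 29, 20, 1]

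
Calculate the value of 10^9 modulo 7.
Using Fermat: 10^{6} ≡ 1 (mod 7). 9 ≡ 3 (mod 6). So 10^{9} ≡ 10^{3} ≡ 6 (mod 7)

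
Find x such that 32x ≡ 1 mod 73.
Since 73 is prime, by Fermat 32^(-1) ≡ 32^{71} ≡ 16 mod 73. Verify: 32 × 16 = 512 ≡ 1 mod 73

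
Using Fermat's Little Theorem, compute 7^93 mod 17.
By Fermat: 7^{16} ≡ 1 mod 17. 93 = 5×16 + 13. So 7^{93} ≡ 7^{13} ≡ 6 mod 17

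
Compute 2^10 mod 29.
By repeated squaring mod 29: 2^{1}≡2, 2^{2}≡4, 2^{4}≡16, 2^{8}≡24. Then 2^{10} = 2^{8+2} ≡ 24 × 4 ≡ 9 mod 29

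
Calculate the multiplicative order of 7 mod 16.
Powers of 7 mod 16: 7^1≡7, 7^2≡1. So the order of 7 is 2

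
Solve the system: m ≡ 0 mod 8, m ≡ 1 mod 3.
M = 8 × 3 = 24. M₁ = 3, y₁ ≡ 3 mod 8. M₂ = 8, y₂ ≡ 2 mod 3. m = 0×3×3 + 1×8×2 ≡ 16 mod 24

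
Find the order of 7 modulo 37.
Powers of 7 mod 37: 7^1≡7, 7^2≡12, 7^3≡10, 7^4≡33, 7^5≡9, 7^6≡26, 7^7≡34, 7^8≡16, 7^9≡1. So the order of 7 is 9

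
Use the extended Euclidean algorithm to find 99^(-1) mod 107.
Extended GCD: 99(40) + 107(-37) = 1. So 99^(-1) ≡ 40 mod 107. Verify: 99 × 40 = 3960 ≡ 1 mod 107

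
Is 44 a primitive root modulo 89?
44^{22} ≡ 1 mod 89 and 22 < 88, so ord_89(44) = 22 ≠ 88 and 44 is not a primitive root.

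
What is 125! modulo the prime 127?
(126)! = (125)! × (126) ≡ -1 mod 127. So (125)! ≡ -1 × (126)^(-1) ≡ (-1)×(-1) = 1 mod 127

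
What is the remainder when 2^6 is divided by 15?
By repeated squaring (mod 15): 2^{1}≡2, 2^{2}≡4, 2^{4}≡1. Then 2^{6} = 2^{4+2} ≡ 1 × 4 ≡ 4 (mod 15)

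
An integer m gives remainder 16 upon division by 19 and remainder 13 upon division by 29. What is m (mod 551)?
M = 19 × 29 = 551. M₁ = 29, y₁ ≡ 2 (mod 19). M₂ = 19, y₂ ≡ 26 (mod 29). m = 16×29×2 + 13×19×26 ≡ 187 (mod 551)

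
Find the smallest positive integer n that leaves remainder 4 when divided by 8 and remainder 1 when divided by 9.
M = 8 × 9 = 72. M₁ = 9, y₁ ≡ 1 (mod 8). M₂ = 8, y₂ ≡ 8 (mod 9). n = 4×9×1 + 1×8×8 ≡ 28 (mod 72)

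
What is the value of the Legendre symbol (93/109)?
(93/109) = 93^{54} mod 109 = 1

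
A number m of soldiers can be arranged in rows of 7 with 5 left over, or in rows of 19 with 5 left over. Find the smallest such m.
M = 7 × 19 = 133. M₁ = 19, y₁ ≡ 3 mod 7. M₂ = 7, y₂ ≡ 11 mod 19. m = 5×19×3 + 5×7×11 ≡ 5 mod 133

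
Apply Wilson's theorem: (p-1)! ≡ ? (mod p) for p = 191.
By Wilson's theorem, (190)! ≡ -1 ≡ 190 (mod 191)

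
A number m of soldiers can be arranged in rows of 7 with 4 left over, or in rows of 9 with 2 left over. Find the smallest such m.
M = 7 × 9 = 63. M₁ = 9, y₁ ≡ 4 (mod 7). M₂ = 7, y₂ ≡ 4 (mod 9). m = 4×9×4 + 2×7×4 ≡ 11 (mod 63)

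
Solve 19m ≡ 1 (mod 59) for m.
Since 59 is prime, by Fermat 19^(-1) ≡ 19^{57} ≡ 28 (mod 59). Verify: 19 × 28 = 532 ≡ 1 (mod 59)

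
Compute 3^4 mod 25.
3^{4} = 81 ≡ 6 mod 25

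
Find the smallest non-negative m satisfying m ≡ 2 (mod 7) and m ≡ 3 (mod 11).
M = 7 × 11 = 77. M₁ = 11, y₁ ≡ 2 (mod 7). M₂ = 7, y₂ ≡ 8 (mod 11). m = 2×11×2 + 3×7×8 ≡ 58 (mod 77)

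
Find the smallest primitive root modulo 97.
g = 5. For each prime q|96: 5^{48}≡96, 5^{32}≡35, none ≡ 1, so ord_97(5) = 96 and 5 is a primitive root.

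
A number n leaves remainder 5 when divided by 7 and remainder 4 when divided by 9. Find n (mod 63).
M = 7 × 9 = 63. M₁ = 9, y₁ ≡ 4 (mod 7). M₂ = 7, y₂ ≡ 4 (mod 9). n = 5×9×4 + 4×7×4 ≡ 40 (mod 63)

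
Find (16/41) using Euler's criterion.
(16/41) = 16^{20} mod 41 = 1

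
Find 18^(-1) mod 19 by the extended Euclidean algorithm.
Extended GCD: 18(-1) + 19(1) = 1. So 18^(-1) ≡ -1 ≡ 18 mod 19. Verify: 18 × 18 = 324 ≡ 1 mod 19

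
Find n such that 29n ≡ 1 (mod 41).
Since 41 is prime, by Fermat 29^(-1) ≡ 29^{39} ≡ 17 (mod 41). Verify: 29 × 17 = 493 ≡ 1 (mod 41)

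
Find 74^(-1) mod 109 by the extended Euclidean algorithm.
Extended GCD: 74(28) + 109(-19) = 1. So 74^(-1) ≡ 28 mod 109. Verify: 74 × 28 = 2072 ≡ 1 mod 109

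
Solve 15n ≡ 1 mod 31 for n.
Since 31 is prime, by Fermat 15^(-1) ≡ 15^{29} ≡ 29 mod 31. Verify: 15 × 29 = 435 ≡ 1 mod 31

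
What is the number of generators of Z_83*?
Number of primitive roots mod 83 = φ(p-1) = φ(82) = 40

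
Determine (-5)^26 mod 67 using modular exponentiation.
By repeated squaring (mod 67): (-5)^{1}≡62, (-5)^{2}≡25, (-5)^{4}≡22, (-5)^{8}≡15, (-5)^{16}≡24. Then (-5)^{26} = (-5)^{16+8+2} ≡ 24 × 15 × 25 ≡ 22 (mod 67)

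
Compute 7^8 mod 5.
Using Fermat: 7^{4} ≡ 1 (mod 5). 8 ≡ 0 (mod 4). So 7^{8} ≡ 7^{0} ≡ 1 (mod 5)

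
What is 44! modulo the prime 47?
(46)! = (44)! × (45) × (46) ≡ -1 (mod 47). So (44)! ≡ -1 × [(46)(45)]^(-1) ≡ 23 (mod 47)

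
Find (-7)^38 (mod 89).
By repeated squaring (mod 89): (-7)^{1}≡82, (-7)^{2}≡49, (-7)^{4}≡87, (-7)^{8}≡4, (-7)^{16}≡16, (-7)^{32}≡78. Then (-7)^{38} = (-7)^{32+4+2} ≡ 78 × 87 × 49 ≡ 10 (mod 89)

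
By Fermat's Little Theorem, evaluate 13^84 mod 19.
By Fermat: 13^{18} ≡ 1 mod 19. 84 = 4×18 + 12. So 13^{84} ≡ 13^{12} ≡ 7 mod 19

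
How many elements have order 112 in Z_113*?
Number of primitive roots mod 113 = φ(p-1) = φ(112) = 48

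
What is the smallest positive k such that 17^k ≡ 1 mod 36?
Powers of 17 mod 36: 17^1≡17, 17^2≡1. So the order of 17 is 2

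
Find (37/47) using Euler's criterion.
(37/47) = 37^{23} mod 47 = 1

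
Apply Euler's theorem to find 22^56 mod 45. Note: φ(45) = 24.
By Euler: 22^{24} ≡ 1 mod 45 since gcd(22, 45) = 1. 56 = 2×24 + 8. So 22^{56} ≡ 22^{8} ≡ 16 mod 45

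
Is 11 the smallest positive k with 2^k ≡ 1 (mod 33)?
Powers of 2 mod 33: 2^1≡2, 2^2≡4, 2^3≡8, 2^4≡16, 2^5≡32, 2^6≡31, 2^7≡29, 2^8≡25, 2^9≡17, 2^10≡1. Already 2^10≡1, so the order is 10 < 11. No, the actual order is 10.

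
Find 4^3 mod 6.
4^{3} = 64 ≡ 4 mod 6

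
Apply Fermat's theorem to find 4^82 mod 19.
By Fermat: 4^{18} ≡ 1 mod 19. 82 = 4×18 + 10. So 4^{82} ≡ 4^{10} ≡ 4 mod 19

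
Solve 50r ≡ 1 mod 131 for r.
Since 131 is prime, by Fermat 50^(-1) ≡ 50^{129} ≡ 76 mod 131. Verify: 50 × 76 = 3800 ≡ 1 mod 131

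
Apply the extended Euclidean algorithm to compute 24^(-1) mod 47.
Extended GCD: 24(2) + 47(-1) = 1. So 24^(-1) ≡ 2 mod 47. Verify: 24 × 2 = 48 ≡ 1 mod 47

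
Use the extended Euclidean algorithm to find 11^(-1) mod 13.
Extended GCD: 11(6) + 13(-5) = 1. So 11^(-1) ≡ 6 mod 13. Verify: 11 × 6 = 66 ≡ 1 mod 13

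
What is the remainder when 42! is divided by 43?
By Wilson's theorem, (42)! ≡ -1 ≡ 42 (mod 43)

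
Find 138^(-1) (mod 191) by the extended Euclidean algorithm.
Extended GCD: 138(18) + 191(-13) = 1. So 138^(-1) ≡ 18 (mod 191). Verify: 138 × 18 = 2484 ≡ 1 (mod 191)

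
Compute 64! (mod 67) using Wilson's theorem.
(66)! = (64)! × (65) × (66) ≡ -1 (mod 67). So (64)! ≡ -1 × [(66)(65)]^(-1) ≡ 33 (mod 67)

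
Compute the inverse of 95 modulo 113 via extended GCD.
Extended GCD: 95(-44) + 113(37) = 1. So 95^(-1) ≡ -44 ≡ 69 (mod 113). Verify: 95 × 69 = 6555 ≡ 1 (mod 113)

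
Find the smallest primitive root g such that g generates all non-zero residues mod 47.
g = 5. Powers: [5, 25, 31, 14, 23, 21, 11, 8, ...] generates all 46 non-zero residues.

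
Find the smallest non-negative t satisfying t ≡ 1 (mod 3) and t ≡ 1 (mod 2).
M = 3 × 2 = 6. M₁ = 2, y₁ ≡ 2 (mod 3). M₂ = 3, y₂ ≡ 1 (mod 2). t = 1×2×2 + 1×3×1 ≡ 1 (mod 6)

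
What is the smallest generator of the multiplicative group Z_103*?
g = 5. For each prime q|102: 5^{51}≡102, 5^{34}≡56, 5^{6}≡72, none ≡ 1, so ord_103(5) = 102 and 5 is a primitive root.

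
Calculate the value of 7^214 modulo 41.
Using Fermat: 7^{40} ≡ 1 (mod 41). 214 ≡ 14 (mod 40). So 7^{214} ≡ 7^{14} ≡ 2 (mod 41)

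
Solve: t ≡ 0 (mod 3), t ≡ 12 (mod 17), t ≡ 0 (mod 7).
M = 3 × 17 × 7 = 357. M₁ = 119, y₁ ≡ 2 (mod 3). M₂ = 21, y₂ ≡ 13 (mod 17). M₃ = 51, y₃ ≡ 4 (mod 7). t = 0×119×2 + 12×21×13 + 0×51×4 ≡ 63 (mod 357)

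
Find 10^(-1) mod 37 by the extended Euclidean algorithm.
Extended GCD: 10(-11) + 37(3) = 1. So 10^(-1) ≡ -11 ≡ 26 mod 37. Verify: 10 × 26 = 260 ≡ 1 mod 37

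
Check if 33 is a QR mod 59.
By Euler's criterion: 33^{29} ≡ 58 (mod 59). Since this equals -1 (≡ 58), 33 is not a QR.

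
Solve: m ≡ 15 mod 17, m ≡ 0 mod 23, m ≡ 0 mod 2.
M = 17 × 23 × 2 = 782. M₁ = 46, y₁ ≡ 10 mod 17. M₂ = 34, y₂ ≡ 21 mod 23. M₃ = 391, y₃ ≡ 1 mod 2. m = 15×46×10 + 0×34×21 + 0×391×1 ≡ 644 mod 782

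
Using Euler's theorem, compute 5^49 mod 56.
By Euler: 5^{24} ≡ 1 (mod 56) since gcd(5, 56) = 1. 49 = 2×24 + 1. So 5^{49} ≡ 5^{1} ≡ 5 (mod 56)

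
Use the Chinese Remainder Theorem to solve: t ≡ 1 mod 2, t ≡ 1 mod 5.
M = 2 × 5 = 10. M₁ = 5, y₁ ≡ 1 mod 2. M₂ = 2, y₂ ≡ 3 mod 5. t = 1×5×1 + 1×2×3 ≡ 1 mod 10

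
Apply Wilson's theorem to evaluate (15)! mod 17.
(16)! = (15)! × (16) ≡ -1 (mod 17). So (15)! ≡ -1 × (16)^(-1) ≡ (-1)×(-1) = 1 (mod 17)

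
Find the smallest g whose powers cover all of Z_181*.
g = 2. Powers: [2, 4, 8, 16, 32, 64, 128, 75, 150, 119, ...] generates all 180 non-zero residues.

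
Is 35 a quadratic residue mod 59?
By Euler's criterion: 35^{29} ≡ 1 (mod 59). Since this equals 1, 35 is a QR.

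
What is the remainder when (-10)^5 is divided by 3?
Using Fermat: (-10)^{2} ≡ 1 (mod 3). 5 ≡ 1 (mod 2). So (-10)^{5} ≡ (-10)^{1} ≡ 2 (mod 3)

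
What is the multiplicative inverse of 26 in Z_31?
Since 31 is prime, by Fermat 26^(-1) ≡ 26^{29} ≡ 6 (mod 31). Verify: 26 × 6 = 156 ≡ 1 (mod 31)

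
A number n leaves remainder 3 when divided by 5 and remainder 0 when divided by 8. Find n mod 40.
M = 5 × 8 = 40. M₁ = 8, y₁ ≡ 2 mod 5. M₂ = 5, y₂ ≡ 5 mod 8. n = 3×8×2 + 0×5×5 ≡ 8 mod 40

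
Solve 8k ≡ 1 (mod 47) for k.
Since 47 is prime, by Fermat 8^(-1) ≡ 8^{45} ≡ 6 (mod 47). Verify: 8 × 6 = 48 ≡ 1 (mod 47)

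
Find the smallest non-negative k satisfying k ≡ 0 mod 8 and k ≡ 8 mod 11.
M = 8 × 11 = 88. M₁ = 11, y₁ ≡ 3 mod 8. M₂ = 8, y₂ ≡ 7 mod 11. k = 0×11×3 + 8×8×7 ≡ 8 mod 88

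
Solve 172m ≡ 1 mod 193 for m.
Since 193 is prime, by Fermat 172^(-1) ≡ 172^{191} ≡ 147 mod 193. Verify: 172 × 147 = 25284 ≡ 1 mod 193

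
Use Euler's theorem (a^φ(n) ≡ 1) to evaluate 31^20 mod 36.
By Euler: 31^{12} ≡ 1 mod 36 since gcd(31, 36) = 1. 20 = 1×12 + 8. So 31^{20} ≡ 31^{8} ≡ 25 mod 36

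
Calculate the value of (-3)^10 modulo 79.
By repeated squaring mod 79: (-3)^{1}≡76, (-3)^{2}≡9, (-3)^{4}≡2, (-3)^{8}≡4. Then (-3)^{10} = (-3)^{8+2} ≡ 4 × 9 ≡ 36 mod 79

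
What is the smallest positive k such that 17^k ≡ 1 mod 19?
Powers of 17 mod 19: 17^1≡17, 17^2≡4, 17^3≡11, 17^4≡16, 17^5≡6, 17^6≡7, 17^7≡5, 17^8≡9, 17^9≡1. ord_19(17) = 9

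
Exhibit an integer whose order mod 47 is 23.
2 has order 23 mod 47 since 2^{23} ≡ 1 mod 47 and no smaller power works.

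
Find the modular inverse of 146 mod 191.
Since 191 is prime, by Fermat 146^(-1) ≡ 146^{189} ≡ 174 mod 191. Verify: 146 × 174 = 25404 ≡ 1 mod 191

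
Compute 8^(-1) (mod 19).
Since 19 is prime, by Fermat 8^(-1) ≡ 8^{17} ≡ 12 (mod 19). Verify: 8 × 12 = 96 ≡ 1 (mod 19)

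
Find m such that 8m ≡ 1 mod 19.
Since 19 is prime, by Fermat 8^(-1) ≡ 8^{17} ≡ 12 mod 19. Verify: 8 × 12 = 96 ≡ 1 mod 19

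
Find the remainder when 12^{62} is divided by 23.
By Fermat: 12^{22} ≡ 1 (mod 23). 62 = 2×22 + 18. So 12^{62} ≡ 12^{18} ≡ 16 (mod 23)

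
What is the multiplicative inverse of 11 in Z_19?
Since 19 is prime, by Fermat 11^(-1) ≡ 11^{17} ≡ 7 (mod 19). Verify: 11 × 7 = 77 ≡ 1 (mod 19)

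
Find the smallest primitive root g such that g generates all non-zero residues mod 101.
g = 2. Powers: [2, 4, 8, 16, 32, 64, 27, ...] generates all 100 non-zero residues.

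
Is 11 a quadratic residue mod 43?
By Euler's criterion: 11^{21} ≡ 1 mod 43. Since this equals 1, 11 is a QR.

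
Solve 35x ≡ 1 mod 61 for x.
Since 61 is prime, by Fermat 35^(-1) ≡ 35^{59} ≡ 7 mod 61. Verify: 35 × 7 = 245 ≡ 1 mod 61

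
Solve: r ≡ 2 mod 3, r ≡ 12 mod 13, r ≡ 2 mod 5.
M = 3 × 13 × 5 = 195. M₁ = 65, y₁ ≡ 2 mod 3. M₂ = 15, y₂ ≡ 7 mod 13. M₃ = 39, y₃ ≡ 4 mod 5. r = 2×65×2 + 12×15×7 + 2×39×4 ≡ 77 mod 195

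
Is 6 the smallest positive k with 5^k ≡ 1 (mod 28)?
Powers of 5 mod 28: 5^1≡5, 5^2≡25, 5^3≡13, 5^4≡9, 5^5≡17, 5^6≡1. First k with 5^k≡1 is k=6. Yes, ord_28(5) = 6.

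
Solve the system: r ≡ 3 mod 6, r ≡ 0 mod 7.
M = 6 × 7 = 42. M₁ = 7, y₁ ≡ 1 mod 6. M₂ = 6, y₂ ≡ 6 mod 7. r = 3×7×1 + 0×6×6 ≡ 21 mod 42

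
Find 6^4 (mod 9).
6^{4} = 1296 ≡ 0 (mod 9)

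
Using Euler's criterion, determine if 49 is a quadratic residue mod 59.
By Euler's criterion: 49^{29} ≡ 1 mod 59. Since this equals 1, 49 is a QR.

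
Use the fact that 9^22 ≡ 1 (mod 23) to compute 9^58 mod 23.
By Fermat: 9^{22} ≡ 1 (mod 23). 58 = 2×22 + 14. So 9^{58} ≡ 9^{14} ≡ 16 (mod 23)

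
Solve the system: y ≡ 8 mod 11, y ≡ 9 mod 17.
M = 11 × 17 = 187. M₁ = 17, y₁ ≡ 2 mod 11. M₂ = 11, y₂ ≡ 14 mod 17. y = 8×17×2 + 9×11×14 ≡ 162 mod 187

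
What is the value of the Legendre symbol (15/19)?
(15/19) = 15^{9} mod 19 = -1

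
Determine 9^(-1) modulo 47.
Since 47 is prime, by Fermat 9^(-1) ≡ 9^{45} ≡ 21 (mod 47). Verify: 9 × 21 = 189 ≡ 1 (mod 47)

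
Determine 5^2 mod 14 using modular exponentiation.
5^{2} = 25 ≡ 11 (mod 14)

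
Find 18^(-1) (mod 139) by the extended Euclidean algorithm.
Extended GCD: 18(-54) + 139(7) = 1. So 18^(-1) ≡ -54 ≡ 85 (mod 139). Verify: 18 × 85 = 1530 ≡ 1 (mod 139)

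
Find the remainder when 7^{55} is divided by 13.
By Fermat: 7^{12} ≡ 1 mod 13. 55 = 4×12 + 7. So 7^{55} ≡ 7^{7} ≡ 6 mod 13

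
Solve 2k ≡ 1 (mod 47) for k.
Since 47 is prime, by Fermat 2^(-1) ≡ 2^{45} ≡ 24 (mod 47). Verify: 2 × 24 = 48 ≡ 1 (mod 47)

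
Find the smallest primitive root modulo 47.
g = 5. For each prime q|46: 5^{23}≡46, 5^{2}≡25, none ≡ 1, so ord_47(5) = 46 and 5 is a primitive root.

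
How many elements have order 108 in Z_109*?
A prime p has φ(p-1) primitive roots; here φ(108) = 36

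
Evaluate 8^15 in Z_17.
By repeated squaring mod 17: 8^{1}≡8, 8^{2}≡13, 8^{4}≡16, 8^{8}≡1. Then 8^{15} = 8^{8+4+2+1} ≡ 1 × 16 × 13 × 8 ≡ 15 mod 17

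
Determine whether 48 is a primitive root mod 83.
48^{41} ≡ 1 (mod 83) and 41 < 82, so ord_83(48) = 41 ≠ 82 and 48 is not a primitive root.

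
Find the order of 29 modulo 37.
Powers of 29 mod 37: 29^1≡29, 29^2≡27, 29^3≡6, 29^4≡26, 29^5≡14, 29^6≡36, 29^7≡8, 29^8≡10, 29^9≡31, 29^10≡11, 29^11≡23, 29^12≡1. So the order of 29 is 12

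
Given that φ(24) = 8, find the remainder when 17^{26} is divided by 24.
By Euler: 17^{8} ≡ 1 mod 24 since gcd(17, 24) = 1. 26 = 3×8 + 2. So 17^{26} ≡ 17^{2} ≡ 1 mod 24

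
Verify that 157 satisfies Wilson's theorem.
(156)! mod 157 = 156. Since this equals -1 mod 157, Wilson confirms 157 is prime.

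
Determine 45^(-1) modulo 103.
Since 103 is prime, by Fermat 45^(-1) ≡ 45^{101} ≡ 87 (mod 103). Verify: 45 × 87 = 3915 ≡ 1 (mod 103)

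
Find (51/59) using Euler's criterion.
(51/59) = 51^{29} mod 59 = 1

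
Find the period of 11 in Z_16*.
Powers of 11 mod 16: 11^1≡11, 11^2≡9, 11^3≡3, 11^4≡1. ord_16(11) = 4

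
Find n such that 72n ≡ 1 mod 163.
Since 163 is prime, by Fermat 72^(-1) ≡ 72^{161} ≡ 120 mod 163. Verify: 72 × 120 = 8640 ≡ 1 mod 163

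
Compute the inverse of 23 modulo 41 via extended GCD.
Extended GCD: 23(-16) + 41(9) = 1. So 23^(-1) ≡ -16 ≡ 25 mod 41. Verify: 23 × 25 = 575 ≡ 1 mod 41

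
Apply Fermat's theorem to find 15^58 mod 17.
By Fermat: 15^{16} ≡ 1 mod 17. 58 = 3×16 + 10. So 15^{58} ≡ 15^{10} ≡ 4 mod 17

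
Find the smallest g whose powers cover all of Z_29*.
g = 2. For each prime q|28: 2^{14}≡28, 2^{4}≡16, none ≡ 1, so ord_29(2) = 28 and 2 is a primitive root.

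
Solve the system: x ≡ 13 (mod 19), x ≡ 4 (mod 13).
M = 19 × 13 = 247. M₁ = 13, y₁ ≡ 3 (mod 19). M₂ = 19, y₂ ≡ 11 (mod 13). x = 13×13×3 + 4×19×11 ≡ 108 (mod 247)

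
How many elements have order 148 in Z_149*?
There are φ(149-1) = φ(148) = 72 primitive roots modulo 149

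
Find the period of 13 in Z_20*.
Powers of 13 mod 20: 13^1≡13, 13^2≡9, 13^3≡17, 13^4≡1. So the order of 13 is 4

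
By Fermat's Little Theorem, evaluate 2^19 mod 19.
By Fermat: 2^{18} ≡ 1 (mod 19). So 2^{19} = 2^{18} · 2^{1} ≡ 2^{1} ≡ 2 (mod 19)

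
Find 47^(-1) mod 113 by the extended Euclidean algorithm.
Extended GCD: 47(-12) + 113(5) = 1. So 47^(-1) ≡ -12 ≡ 101 mod 113. Verify: 47 × 101 = 4747 ≡ 1 mod 113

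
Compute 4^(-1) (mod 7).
Since 7 is prime, by Fermat 4^(-1) ≡ 4^{5} ≡ 2 (mod 7). Verify: 4 × 2 = 8 ≡ 1 (mod 7)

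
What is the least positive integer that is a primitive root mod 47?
g = 5. Powers: [5, 25, 31, 14, 23, 21, 11, 8, ...] generates all 46 non-zero residues.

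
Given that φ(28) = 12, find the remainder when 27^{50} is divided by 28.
By Euler: 27^{12} ≡ 1 mod 28 since gcd(27, 28) = 1. 50 = 4×12 + 2. So 27^{50} ≡ 27^{2} ≡ 1 mod 28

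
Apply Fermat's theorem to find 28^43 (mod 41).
By Fermat: 28^{40} ≡ 1 (mod 41). So 28^{43} = 28^{40} · 28^{3} ≡ 28^{3} ≡ 17 (mod 41)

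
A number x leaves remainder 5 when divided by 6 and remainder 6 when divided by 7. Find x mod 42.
M = 6 × 7 = 42. M₁ = 7, y₁ ≡ 1 mod 6. M₂ = 6, y₂ ≡ 6 mod 7. x = 5×7×1 + 6×6×6 ≡ 41 mod 42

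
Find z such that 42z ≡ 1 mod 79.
Since 79 is prime, by Fermat 42^(-1) ≡ 42^{77} ≡ 32 mod 79. Verify: 42 × 32 = 1344 ≡ 1 mod 79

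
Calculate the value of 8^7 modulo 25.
By repeated squaring mod 25: 8^{1}≡8, 8^{2}≡14, 8^{4}≡21. Then 8^{7} = 8^{4+2+1} ≡ 21 × 14 × 8 ≡ 2 mod 25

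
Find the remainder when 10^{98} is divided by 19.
By Fermat: 10^{18} ≡ 1 mod 19. 98 = 5×18 + 8. So 10^{98} ≡ 10^{8} ≡ 17 mod 19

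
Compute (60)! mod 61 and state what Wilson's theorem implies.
(60)! mod 61 = 60. Since this equals -1 mod 61, Wilson confirms 61 is prime.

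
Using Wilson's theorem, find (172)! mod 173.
By Wilson's theorem, (172)! ≡ -1 ≡ 172 mod 173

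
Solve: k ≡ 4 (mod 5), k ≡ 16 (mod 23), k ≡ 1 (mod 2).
M = 5 × 23 × 2 = 230. M₁ = 46, y₁ ≡ 1 (mod 5). M₂ = 10, y₂ ≡ 7 (mod 23). M₃ = 115, y₃ ≡ 1 (mod 2). k = 4×46×1 + 16×10×7 + 1×115×1 ≡ 39 (mod 230)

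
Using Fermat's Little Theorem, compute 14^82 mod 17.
By Fermat: 14^{16} ≡ 1 (mod 17). 82 = 5×16 + 2. So 14^{82} ≡ 14^{2} ≡ 9 (mod 17)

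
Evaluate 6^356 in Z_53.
Using Fermat: 6^{52} ≡ 1 (mod 53). 356 ≡ 44 (mod 52). So 6^{356} ≡ 6^{44} ≡ 15 (mod 53)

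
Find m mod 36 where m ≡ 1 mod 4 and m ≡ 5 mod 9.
M = 4 × 9 = 36. M₁ = 9, y₁ ≡ 1 mod 4. M₂ = 4, y₂ ≡ 7 mod 9. m = 1×9×1 + 5×4×7 ≡ 5 mod 36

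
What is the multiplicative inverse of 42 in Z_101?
Since 101 is prime, by Fermat 42^(-1) ≡ 42^{99} ≡ 89 (mod 101). Verify: 42 × 89 = 3738 ≡ 1 (mod 101)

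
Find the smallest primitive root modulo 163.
g = 2. For each prime q|162: 2^{81}≡162, 2^{54}≡104, none ≡ 1, so ord_163(2) = 162 and 2 is a primitive root.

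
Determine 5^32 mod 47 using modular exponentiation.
By repeated squaring (mod 47): 5^{1}≡5, 5^{2}≡25, 5^{4}≡14, 5^{8}≡8, 5^{16}≡17, 5^{32}≡7. So 5^{32} ≡ 7 (mod 47)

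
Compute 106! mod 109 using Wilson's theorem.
(108)! = (106)! × (107) × (108) ≡ -1 mod 109. So (106)! ≡ -1 × [(108)(107)]^(-1) ≡ 54 mod 109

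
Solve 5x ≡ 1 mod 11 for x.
Since 11 is prime, by Fermat 5^(-1) ≡ 5^{9} ≡ 9 mod 11. Verify: 5 × 9 = 45 ≡ 1 mod 11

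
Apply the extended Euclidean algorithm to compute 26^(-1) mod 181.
Extended GCD: 26(7) + 181(-1) = 1. So 26^(-1) ≡ 7 (mod 181). Verify: 26 × 7 = 182 ≡ 1 (mod 181)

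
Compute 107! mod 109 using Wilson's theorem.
(108)! = (107)! × (108) ≡ -1 mod 109. So (107)! ≡ -1 × (108)^(-1) ≡ (-1)×(-1) = 1 mod 109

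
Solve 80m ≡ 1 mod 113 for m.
Since 113 is prime, by Fermat 80^(-1) ≡ 80^{111} ≡ 89 mod 113. Verify: 80 × 89 = 7120 ≡ 1 mod 113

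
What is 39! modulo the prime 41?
(40)! = (39)! × (40) ≡ -1 (mod 41). So (39)! ≡ -1 × (40)^(-1) ≡ (-1)×(-1) = 1 (mod 41)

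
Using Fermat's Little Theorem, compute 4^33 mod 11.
By Fermat: 4^{10} ≡ 1 mod 11. 33 = 3×10 + 3. So 4^{33} ≡ 4^{3} ≡ 9 mod 11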